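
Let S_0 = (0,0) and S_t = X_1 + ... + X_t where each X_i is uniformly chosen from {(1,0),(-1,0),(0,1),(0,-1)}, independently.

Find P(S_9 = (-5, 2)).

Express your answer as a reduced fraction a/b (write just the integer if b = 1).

Answer: 189/65536

Derivation:
Let h be the number of horizontal steps (so 9-h are vertical). To end at (-5,2) need (h-5)/2 right-steps and ((9-h)+2)/2 up-steps.
Sum over h with 5 ≤ h ≤ 7, h ≡ 1 (mod 2), 9-h ≡ 0 (mod 2):
h=5: C(9,5)·C(5,0)·C(4,3) = 126·1·4 = 504
h=7: C(9,7)·C(7,1)·C(2,2) = 36·7·1 = 252
Total favorable: 756
Total paths: 4^9 = 262144
P = 756/262144 = 189/65536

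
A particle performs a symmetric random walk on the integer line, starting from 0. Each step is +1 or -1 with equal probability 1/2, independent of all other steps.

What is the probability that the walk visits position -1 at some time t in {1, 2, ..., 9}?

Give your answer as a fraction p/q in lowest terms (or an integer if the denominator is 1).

Count via complement. Let g(t,s) = #length-t paths at position s with S_1..S_t all ≠ -1.
g(t,s) = g(t-1,s-1) + g(t-1,s+1) for s ≠ -1; g(t,-1) = 0.
t=0: g(0,0)=1
t=1: g(1,1)=1
t=2: g(2,0)=1 g(2,2)=1
t=3: g(3,1)=2 g(3,3)=1
t=4: g(4,0)=2 g(4,2)=3 g(4,4)=1
t=5: g(5,1)=5 g(5,3)=4 g(5,5)=1
t=6: g(6,0)=5 g(6,2)=9 g(6,4)=5 g(6,6)=1
t=7: g(7,1)=14 g(7,3)=14 g(7,5)=6 g(7,7)=1
t=8: g(8,0)=14 g(8,2)=28 g(8,4)=20 g(8,6)=7 g(8,8)=1
t=9: g(9,1)=42 g(9,3)=48 g(9,5)=27 g(9,7)=8 g(9,9)=1
Paths never hitting -1: Σ_s g(9,s) = 126
Paths hitting -1: 2^9 - 126 = 386
P = 386/512 = 193/256

Answer: 193/256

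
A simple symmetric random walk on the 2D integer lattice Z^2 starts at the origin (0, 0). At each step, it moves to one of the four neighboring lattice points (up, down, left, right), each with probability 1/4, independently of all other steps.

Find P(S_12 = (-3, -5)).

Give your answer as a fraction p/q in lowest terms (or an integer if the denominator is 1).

Answer: 3267/1048576

Derivation:
Let h be the number of horizontal steps (so 12-h are vertical). To end at (-3,-5) need (h-3)/2 right-steps and ((12-h)-5)/2 up-steps.
Sum over h with 3 ≤ h ≤ 7, h ≡ 1 (mod 2), 12-h ≡ 1 (mod 2):
h=3: C(12,3)·C(3,0)·C(9,2) = 220·1·36 = 7920
h=5: C(12,5)·C(5,1)·C(7,1) = 792·5·7 = 27720
h=7: C(12,7)·C(7,2)·C(5,0) = 792·21·1 = 16632
Total favorable: 52272
Total paths: 4^12 = 16777216
P = 52272/16777216 = 3267/1048576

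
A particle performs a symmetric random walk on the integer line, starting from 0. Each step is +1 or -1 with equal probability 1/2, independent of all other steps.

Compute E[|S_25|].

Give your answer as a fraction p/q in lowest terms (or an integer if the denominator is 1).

S_25 takes values m ≡ 1 (mod 2) with |m| ≤ 25; P(S_25=m) = C(25,(25+m)/2)/2^25.
Total paths: 2^25 = 33554432
Distribution: P(S=-25)=1/33554432, P(S=-23)=25/33554432, P(S=-21)=300/33554432, P(S=-19)=2300/33554432, P(S=-17)=12650/33554432, P(S=-15)=53130/33554432, P(S=-13)=177100/33554432, P(S=-11)=480700/33554432, P(S=-9)=1081575/33554432, P(S=-7)=2042975/33554432, P(S=-5)=3268760/33554432, P(S=-3)=4457400/33554432, P(S=-1)=5200300/33554432, P(S=1)=5200300/33554432, P(S=3)=4457400/33554432, P(S=5)=3268760/33554432, P(S=7)=2042975/33554432, P(S=9)=1081575/33554432, P(S=11)=480700/33554432, P(S=13)=177100/33554432, P(S=15)=53130/33554432, P(S=17)=12650/33554432, P(S=19)=2300/33554432, P(S=21)=300/33554432, P(S=23)=25/33554432, P(S=25)=1/33554432
E[|S_25|] = Σ_m |m|·P(S_25=m) = 135207800/33554432 = 16900975/4194304

Answer: 16900975/4194304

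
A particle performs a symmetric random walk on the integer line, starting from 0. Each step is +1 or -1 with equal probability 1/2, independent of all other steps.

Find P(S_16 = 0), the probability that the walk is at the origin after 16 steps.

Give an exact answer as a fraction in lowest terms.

Answer: 6435/32768

Derivation:
To return to 0 after 16 steps: need exactly 8 steps of +1 and 8 of -1.
Favorable paths: C(16,8) = 12870
Total paths: 2^16 = 65536
P = 12870/65536 = 6435/32768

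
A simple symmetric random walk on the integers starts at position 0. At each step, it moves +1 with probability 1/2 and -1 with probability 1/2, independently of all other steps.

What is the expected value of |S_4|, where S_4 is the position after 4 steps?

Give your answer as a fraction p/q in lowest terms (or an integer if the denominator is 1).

S_4 takes values m ≡ 0 (mod 2) with |m| ≤ 4; P(S_4=m) = C(4,(4+m)/2)/2^4.
Total paths: 2^4 = 16
Distribution: P(S=-4)=1/16, P(S=-2)=4/16, P(S=0)=6/16, P(S=2)=4/16, P(S=4)=1/16
E[|S_4|] = Σ_m |m|·P(S_4=m) = 24/16 = 3/2

Answer: 3/2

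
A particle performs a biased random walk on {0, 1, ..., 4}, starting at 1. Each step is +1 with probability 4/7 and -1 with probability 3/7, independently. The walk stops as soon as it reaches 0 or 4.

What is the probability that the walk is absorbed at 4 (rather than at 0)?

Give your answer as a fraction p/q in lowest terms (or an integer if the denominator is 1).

Biased walk: p = 4/7, q = 3/7, r = q/p = 3/4
Gambler's ruin: P(hit 4 before 0 | start at 1) = (1 - r^a)/(1 - r^N)
r^1 = 3/4; r^4 = 81/256
P = (1 - 3/4) / (1 - 81/256) = 1/4 / 175/256 = 64/175

Answer: 64/175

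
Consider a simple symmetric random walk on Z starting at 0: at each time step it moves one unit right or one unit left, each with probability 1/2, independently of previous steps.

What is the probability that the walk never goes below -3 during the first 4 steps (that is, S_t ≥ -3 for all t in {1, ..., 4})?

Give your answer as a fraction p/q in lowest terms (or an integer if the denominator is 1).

Let f(t,s) = #length-t paths at position s with S_1..S_t all ≥ -3.
f(t,s) = f(t-1,s-1) + f(t-1,s+1) for s ≥ -3; f(t,s) = 0 for s < -3.
t=0: f(0,0)=1
t=1: f(1,-1)=1 f(1,1)=1
t=2: f(2,-2)=1 f(2,0)=2 f(2,2)=1
t=3: f(3,-3)=1 f(3,-1)=3 f(3,1)=3 f(3,3)=1
t=4: f(4,-2)=4 f(4,0)=6 f(4,2)=4 f(4,4)=1
Σ_s f(4,s) = 15
P = 15/16 = 15/16

Answer: 15/16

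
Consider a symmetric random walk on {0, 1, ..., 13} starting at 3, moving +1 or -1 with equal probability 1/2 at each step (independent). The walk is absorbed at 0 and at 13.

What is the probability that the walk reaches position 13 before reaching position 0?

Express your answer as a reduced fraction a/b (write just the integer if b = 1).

Symmetric walk (p = 1/2): the harmonic-function argument gives P(hit 13 before 0 | start at 3) = a/N.
P = 3/13 = 3/13

Answer: 3/13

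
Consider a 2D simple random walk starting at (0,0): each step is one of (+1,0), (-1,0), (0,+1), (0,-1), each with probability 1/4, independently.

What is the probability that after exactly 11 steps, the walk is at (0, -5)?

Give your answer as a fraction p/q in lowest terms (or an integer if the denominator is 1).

Let h be the number of horizontal steps (so 11-h are vertical). To end at (0,-5) need (h+0)/2 right-steps and ((11-h)-5)/2 up-steps.
Sum over h with 0 ≤ h ≤ 6, h ≡ 0 (mod 2), 11-h ≡ 1 (mod 2):
h=0: C(11,0)·C(0,0)·C(11,3) = 1·1·165 = 165
h=2: C(11,2)·C(2,1)·C(9,2) = 55·2·36 = 3960
h=4: C(11,4)·C(4,2)·C(7,1) = 330·6·7 = 13860
h=6: C(11,6)·C(6,3)·C(5,0) = 462·20·1 = 9240
Total favorable: 27225
Total paths: 4^11 = 4194304
P = 27225/4194304 = 27225/4194304

Answer: 27225/4194304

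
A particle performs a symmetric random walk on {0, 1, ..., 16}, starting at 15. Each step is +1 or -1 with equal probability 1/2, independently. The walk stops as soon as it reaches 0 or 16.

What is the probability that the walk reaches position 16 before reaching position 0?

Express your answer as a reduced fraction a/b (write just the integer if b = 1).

Answer: 15/16

Derivation:
Symmetric walk (p = 1/2): the harmonic-function argument gives P(hit 16 before 0 | start at 15) = a/N.
P = 15/16 = 15/16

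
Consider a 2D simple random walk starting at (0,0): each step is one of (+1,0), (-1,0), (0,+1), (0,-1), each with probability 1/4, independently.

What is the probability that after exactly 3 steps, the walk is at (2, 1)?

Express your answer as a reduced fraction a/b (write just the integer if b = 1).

Let h be the number of horizontal steps (so 3-h are vertical). To end at (2,1) need (h+2)/2 right-steps and ((3-h)+1)/2 up-steps.
Sum over h with 2 ≤ h ≤ 2, h ≡ 0 (mod 2), 3-h ≡ 1 (mod 2):
h=2: C(3,2)·C(2,2)·C(1,1) = 3·1·1 = 3
Total favorable: 3
Total paths: 4^3 = 64
P = 3/64 = 3/64

Answer: 3/64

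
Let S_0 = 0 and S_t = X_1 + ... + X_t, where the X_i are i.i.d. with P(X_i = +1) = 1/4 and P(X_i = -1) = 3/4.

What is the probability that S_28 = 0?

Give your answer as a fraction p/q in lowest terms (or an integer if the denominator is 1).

Answer: 23984556773175/9007199254740992

Derivation:
To be at 0 after 28 steps: need exactly 14 steps of +1 and 14 of -1.
Number of such sequences: C(28,14) = 40116600
Each has probability (1/4)^14 · (3/4)^14 = 4782969/72057594037927936
P = 40116600 · 4782969/72057594037927936 = 23984556773175/9007199254740992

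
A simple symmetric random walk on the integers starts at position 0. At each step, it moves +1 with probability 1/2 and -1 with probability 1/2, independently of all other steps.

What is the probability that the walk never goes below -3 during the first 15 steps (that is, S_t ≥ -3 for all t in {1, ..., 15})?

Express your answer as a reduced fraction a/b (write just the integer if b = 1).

Answer: 715/1024

Derivation:
Let f(t,s) = #length-t paths at position s with S_1..S_t all ≥ -3.
f(t,s) = f(t-1,s-1) + f(t-1,s+1) for s ≥ -3; f(t,s) = 0 for s < -3.
t=0: f(0,0)=1
t=1: f(1,-1)=1 f(1,1)=1
t=2: f(2,-2)=1 f(2,0)=2 f(2,2)=1
t=3: f(3,-3)=1 f(3,-1)=3 f(3,1)=3 f(3,3)=1
t=4: f(4,-2)=4 f(4,0)=6 f(4,2)=4 f(4,4)=1
t=5: f(5,-3)=4 f(5,-1)=10 f(5,1)=10 f(5,3)=5 f(5,5)=1
t=6: f(6,-2)=14 f(6,0)=20 f(6,2)=15 f(6,4)=6 f(6,6)=1
t=7: f(7,-3)=14 f(7,-1)=34 f(7,1)=35 f(7,3)=21 f(7,5)=7 f(7,7)=1
t=8: f(8,-2)=48 f(8,0)=69 f(8,2)=56 f(8,4)=28 f(8,6)=8 f(8,8)=1
t=9: f(9,-3)=48 f(9,-1)=117 f(9,1)=125 f(9,3)=84 f(9,5)=36 f(9,7)=9 f(9,9)=1
t=10: f(10,-2)=165 f(10,0)=242 f(10,2)=209 f(10,4)=120 f(10,6)=45 f(10,8)=10 f(10,10)=1
t=11: f(11,-3)=165 f(11,-1)=407 f(11,1)=451 f(11,3)=329 f(11,5)=165 f(11,7)=55 f(11,9)=11 f(11,11)=1
t=12: f(12,-2)=572 f(12,0)=858 f(12,2)=780 f(12,4)=494 f(12,6)=220 f(12,8)=66 f(12,10)=12 f(12,12)=1
t=13: f(13,-3)=572 f(13,-1)=1430 f(13,1)=1638 f(13,3)=1274 f(13,5)=714 f(13,7)=286 f(13,9)=78 f(13,11)=13 f(13,13)=1
t=14: f(14,-2)=2002 f(14,0)=3068 f(14,2)=2912 f(14,4)=1988 f(14,6)=1000 f(14,8)=364 f(14,10)=91 f(14,12)=14 f(14,14)=1
t=15: f(15,-3)=2002 f(15,-1)=5070 f(15,1)=5980 f(15,3)=4900 f(15,5)=2988 f(15,7)=1364 f(15,9)=455 f(15,11)=105 f(15,13)=15 f(15,15)=1
Σ_s f(15,s) = 22880
P = 22880/32768 = 715/1024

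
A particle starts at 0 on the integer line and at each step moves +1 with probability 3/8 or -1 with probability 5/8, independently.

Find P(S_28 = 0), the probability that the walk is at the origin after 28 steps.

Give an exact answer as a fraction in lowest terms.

Answer: 146390117023773193359375/2417851639229258349412352

Derivation:
To be at 0 after 28 steps: need exactly 14 steps of +1 and 14 of -1.
Number of such sequences: C(28,14) = 40116600
Each has probability (3/8)^14 · (5/8)^14 = 29192926025390625/19342813113834066795298816
P = 40116600 · 29192926025390625/19342813113834066795298816 = 146390117023773193359375/2417851639229258349412352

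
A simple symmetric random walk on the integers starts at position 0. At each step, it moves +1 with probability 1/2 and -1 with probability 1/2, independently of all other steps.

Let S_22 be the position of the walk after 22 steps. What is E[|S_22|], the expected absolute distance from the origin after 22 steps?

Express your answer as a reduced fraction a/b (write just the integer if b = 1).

Answer: 969969/262144

Derivation:
S_22 takes values m ≡ 0 (mod 2) with |m| ≤ 22; P(S_22=m) = C(22,(22+m)/2)/2^22.
Total paths: 2^22 = 4194304
Distribution: P(S=-22)=1/4194304, P(S=-20)=22/4194304, P(S=-18)=231/4194304, P(S=-16)=1540/4194304, P(S=-14)=7315/4194304, P(S=-12)=26334/4194304, P(S=-10)=74613/4194304, P(S=-8)=170544/4194304, P(S=-6)=319770/4194304, P(S=-4)=497420/4194304, P(S=-2)=646646/4194304, P(S=0)=705432/4194304, P(S=2)=646646/4194304, P(S=4)=497420/4194304, P(S=6)=319770/4194304, P(S=8)=170544/4194304, P(S=10)=74613/4194304, P(S=12)=26334/4194304, P(S=14)=7315/4194304, P(S=16)=1540/4194304, P(S=18)=231/4194304, P(S=20)=22/4194304, P(S=22)=1/4194304
E[|S_22|] = Σ_m |m|·P(S_22=m) = 15519504/4194304 = 969969/262144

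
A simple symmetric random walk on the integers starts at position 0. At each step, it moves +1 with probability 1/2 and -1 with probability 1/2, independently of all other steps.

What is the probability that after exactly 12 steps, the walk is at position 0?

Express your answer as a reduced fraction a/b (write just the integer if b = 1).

To return to 0 after 12 steps: need exactly 6 steps of +1 and 6 of -1.
Favorable paths: C(12,6) = 924
Total paths: 2^12 = 4096
P = 924/4096 = 231/1024

Answer: 231/1024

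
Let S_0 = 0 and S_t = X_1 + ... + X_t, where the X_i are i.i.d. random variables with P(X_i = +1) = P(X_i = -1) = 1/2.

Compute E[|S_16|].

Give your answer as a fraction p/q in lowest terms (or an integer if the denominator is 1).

S_16 takes values m ≡ 0 (mod 2) with |m| ≤ 16; P(S_16=m) = C(16,(16+m)/2)/2^16.
Total paths: 2^16 = 65536
Distribution: P(S=-16)=1/65536, P(S=-14)=16/65536, P(S=-12)=120/65536, P(S=-10)=560/65536, P(S=-8)=1820/65536, P(S=-6)=4368/65536, P(S=-4)=8008/65536, P(S=-2)=11440/65536, P(S=0)=12870/65536, P(S=2)=11440/65536, P(S=4)=8008/65536, P(S=6)=4368/65536, P(S=8)=1820/65536, P(S=10)=560/65536, P(S=12)=120/65536, P(S=14)=16/65536, P(S=16)=1/65536
E[|S_16|] = Σ_m |m|·P(S_16=m) = 205920/65536 = 6435/2048

Answer: 6435/2048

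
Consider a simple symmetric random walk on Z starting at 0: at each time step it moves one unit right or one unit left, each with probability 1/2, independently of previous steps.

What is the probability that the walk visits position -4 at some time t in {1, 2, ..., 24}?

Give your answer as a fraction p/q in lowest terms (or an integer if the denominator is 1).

Count via complement. Let g(t,s) = #length-t paths at position s with S_1..S_t all ≠ -4.
g(t,s) = g(t-1,s-1) + g(t-1,s+1) for s ≠ -4; g(t,-4) = 0.
t=0: g(0,0)=1
t=1: g(1,-1)=1 g(1,1)=1
t=2: g(2,-2)=1 g(2,0)=2 g(2,2)=1
t=3: g(3,-3)=1 g(3,-1)=3 g(3,1)=3 g(3,3)=1
t=4: g(4,-2)=4 g(4,0)=6 g(4,2)=4 g(4,4)=1
t=5: g(5,-3)=4 g(5,-1)=10 g(5,1)=10 g(5,3)=5 g(5,5)=1
t=6: g(6,-2)=14 g(6,0)=20 g(6,2)=15 g(6,4)=6 g(6,6)=1
t=7: g(7,-3)=14 g(7,-1)=34 g(7,1)=35 g(7,3)=21 g(7,5)=7 g(7,7)=1
t=8: g(8,-2)=48 g(8,0)=69 g(8,2)=56 g(8,4)=28 g(8,6)=8 g(8,8)=1
t=9: g(9,-3)=48 g(9,-1)=117 g(9,1)=125 g(9,3)=84 g(9,5)=36 g(9,7)=9 g(9,9)=1
t=10: g(10,-2)=165 g(10,0)=242 g(10,2)=209 g(10,4)=120 g(10,6)=45 g(10,8)=10 g(10,10)=1
t=11: g(11,-3)=165 g(11,-1)=407 g(11,1)=451 g(11,3)=329 g(11,5)=165 g(11,7)=55 g(11,9)=11 g(11,11)=1
t=12: g(12,-2)=572 g(12,0)=858 g(12,2)=780 g(12,4)=494 g(12,6)=220 g(12,8)=66 g(12,10)=12 g(12,12)=1
t=13: g(13,-3)=572 g(13,-1)=1430 g(13,1)=1638 g(13,3)=1274 g(13,5)=714 g(13,7)=286 g(13,9)=78 g(13,11)=13 g(13,13)=1
t=14: g(14,-2)=2002 g(14,0)=3068 g(14,2)=2912 g(14,4)=1988 g(14,6)=1000 g(14,8)=364 g(14,10)=91 g(14,12)=14 g(14,14)=1
t=15: g(15,-3)=2002 g(15,-1)=5070 g(15,1)=5980 g(15,3)=4900 g(15,5)=2988 g(15,7)=1364 g(15,9)=455 g(15,11)=105 g(15,13)=15 g(15,15)=1
t=16: g(16,-2)=7072 g(16,0)=11050 g(16,2)=10880 g(16,4)=7888 g(16,6)=4352 g(16,8)=1819 g(16,10)=560 g(16,12)=120 g(16,14)=16 g(16,16)=1
t=17: g(17,-3)=7072 g(17,-1)=18122 g(17,1)=21930 g(17,3)=18768 g(17,5)=12240 g(17,7)=6171 g(17,9)=2379 g(17,11)=680 g(17,13)=136 g(17,15)=17 g(17,17)=1
t=18: g(18,-2)=25194 g(18,0)=40052 g(18,2)=40698 g(18,4)=31008 g(18,6)=18411 g(18,8)=8550 g(18,10)=3059 g(18,12)=816 g(18,14)=153 g(18,16)=18 g(18,18)=1
t=19: g(19,-3)=25194 g(19,-1)=65246 g(19,1)=80750 g(19,3)=71706 g(19,5)=49419 g(19,7)=26961 g(19,9)=11609 g(19,11)=3875 g(19,13)=969 g(19,15)=171 g(19,17)=19 g(19,19)=1
t=20: g(20,-2)=90440 g(20,0)=145996 g(20,2)=152456 g(20,4)=121125 g(20,6)=76380 g(20,8)=38570 g(20,10)=15484 g(20,12)=4844 g(20,14)=1140 g(20,16)=190 g(20,18)=20 g(20,20)=1
t=21: g(21,-3)=90440 g(21,-1)=236436 g(21,1)=298452 g(21,3)=273581 g(21,5)=197505 g(21,7)=114950 g(21,9)=54054 g(21,11)=20328 g(21,13)=5984 g(21,15)=1330 g(21,17)=210 g(21,19)=21 g(21,21)=1
t=22: g(22,-2)=326876 g(22,0)=534888 g(22,2)=572033 g(22,4)=471086 g(22,6)=312455 g(22,8)=169004 g(22,10)=74382 g(22,12)=26312 g(22,14)=7314 g(22,16)=1540 g(22,18)=231 g(22,20)=22 g(22,22)=1
t=23: g(23,-3)=326876 g(23,-1)=861764 g(23,1)=1106921 g(23,3)=1043119 g(23,5)=783541 g(23,7)=481459 g(23,9)=243386 g(23,11)=100694 g(23,13)=33626 g(23,15)=8854 g(23,17)=1771 g(23,19)=253 g(23,21)=23 g(23,23)=1
t=24: g(24,-2)=1188640 g(24,0)=1968685 g(24,2)=2150040 g(24,4)=1826660 g(24,6)=1265000 g(24,8)=724845 g(24,10)=344080 g(24,12)=134320 g(24,14)=42480 g(24,16)=10625 g(24,18)=2024 g(24,20)=276 g(24,22)=24 g(24,24)=1
Paths never hitting -4: Σ_s g(24,s) = 9657700
Paths hitting -4: 2^24 - 9657700 = 7119516
P = 7119516/16777216 = 1779879/4194304

Answer: 1779879/4194304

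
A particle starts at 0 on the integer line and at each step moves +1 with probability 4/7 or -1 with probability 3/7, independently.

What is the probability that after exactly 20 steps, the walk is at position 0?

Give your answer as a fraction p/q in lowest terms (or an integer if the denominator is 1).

To be at 0 after 20 steps: need exactly 10 steps of +1 and 10 of -1.
Number of such sequences: C(20,10) = 184756
Each has probability (4/7)^10 · (3/7)^10 = 61917364224/79792266297612001
P = 184756 · 61917364224/79792266297612001 = 11439604544569344/79792266297612001

Answer: 11439604544569344/79792266297612001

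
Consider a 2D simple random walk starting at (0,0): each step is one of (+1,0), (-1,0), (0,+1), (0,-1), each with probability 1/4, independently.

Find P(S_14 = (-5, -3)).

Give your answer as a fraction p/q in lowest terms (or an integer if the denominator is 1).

Let h be the number of horizontal steps (so 14-h are vertical). To end at (-5,-3) need (h-5)/2 right-steps and ((14-h)-3)/2 up-steps.
Sum over h with 5 ≤ h ≤ 11, h ≡ 1 (mod 2), 14-h ≡ 1 (mod 2):
h=5: C(14,5)·C(5,0)·C(9,3) = 2002·1·84 = 168168
h=7: C(14,7)·C(7,1)·C(7,2) = 3432·7·21 = 504504
h=9: C(14,9)·C(9,2)·C(5,1) = 2002·36·5 = 360360
h=11: C(14,11)·C(11,3)·C(3,0) = 364·165·1 = 60060
Total favorable: 1093092
Total paths: 4^14 = 268435456
P = 1093092/268435456 = 273273/67108864

Answer: 273273/67108864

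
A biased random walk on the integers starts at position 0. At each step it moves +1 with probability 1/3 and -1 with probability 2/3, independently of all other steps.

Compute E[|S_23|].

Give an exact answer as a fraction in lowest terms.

S_23 takes values m ≡ 1 (mod 2) with |m| ≤ 23; P(S_23=m) = C(23,(23+m)/2) · (1/3)^((23+m)/2) · (2/3)^((23-m)/2).
Distribution: P(S=-23)=8388608/94143178827, P(S=-21)=96468992/94143178827, P(S=-19)=530579456/94143178827, P(S=-17)=1857028096/94143178827, P(S=-15)=4642570240/94143178827, P(S=-13)=8820883456/94143178827, P(S=-11)=4410441728/31381059609, P(S=-9)=5355536384/31381059609, P(S=-7)=5355536384/31381059609, P(S=-5)=13388840960/94143178827, P(S=-3)=9372188672/94143178827, P(S=-1)=5538111488/94143178827, P(S=1)=2769055744/94143178827, P(S=3)=1171523584/94143178827, P(S=5)=418401280/94143178827, P(S=7)=41840128/31381059609, P(S=9)=10460032/31381059609, P(S=11)=2153536/31381059609, P(S=13)=1076768/94143178827, P(S=15)=141680/94143178827, P(S=17)=14168/94143178827, P(S=19)=1012/94143178827, P(S=21)=46/94143178827, P(S=23)=1/94143178827
E[|S_23|] = Σ_m |m|·P(S_23=m) = 247004221931/31381059609

Answer: 247004221931/31381059609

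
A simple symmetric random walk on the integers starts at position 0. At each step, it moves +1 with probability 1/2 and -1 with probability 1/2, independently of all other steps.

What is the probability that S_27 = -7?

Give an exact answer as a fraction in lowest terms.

To reach position -7 after 27 steps: need 10 steps of +1 and 17 of -1.
Favorable paths: C(27,10) = 8436285
Total paths: 2^27 = 134217728
P = 8436285/134217728 = 8436285/134217728

Answer: 8436285/134217728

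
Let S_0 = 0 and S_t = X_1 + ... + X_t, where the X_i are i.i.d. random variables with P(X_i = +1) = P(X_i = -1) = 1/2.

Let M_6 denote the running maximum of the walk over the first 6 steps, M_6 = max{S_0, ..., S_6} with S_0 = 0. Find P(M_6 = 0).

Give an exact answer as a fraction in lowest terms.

Let M_6 = max(S_0,...,S_6). Use the reflection principle: for j ≥ 1, #{paths with M_6 ≥ j} = #{S_6 ≥ j} + #{S_6 ≥ j+1}.
P(M_6 ≥ 0) = 1 since S_0 = 0, so #{M_6 ≥ 0} = 64.
#{M_6 ≥ 1} = #{S_6 ≥ 1} + #{S_6 ≥ 2} = 22 + 22 = 44.
#{M_6 = 0} = 64 - 44 = 20.
P(M_6 = 0) = 20/64 = 5/16

Answer: 5/16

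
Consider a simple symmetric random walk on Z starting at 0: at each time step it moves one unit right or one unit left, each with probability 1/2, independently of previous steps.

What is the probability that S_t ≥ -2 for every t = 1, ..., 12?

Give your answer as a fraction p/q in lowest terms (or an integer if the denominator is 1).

Answer: 627/1024

Derivation:
Let f(t,s) = #length-t paths at position s with S_1..S_t all ≥ -2.
f(t,s) = f(t-1,s-1) + f(t-1,s+1) for s ≥ -2; f(t,s) = 0 for s < -2.
t=0: f(0,0)=1
t=1: f(1,-1)=1 f(1,1)=1
t=2: f(2,-2)=1 f(2,0)=2 f(2,2)=1
t=3: f(3,-1)=3 f(3,1)=3 f(3,3)=1
t=4: f(4,-2)=3 f(4,0)=6 f(4,2)=4 f(4,4)=1
t=5: f(5,-1)=9 f(5,1)=10 f(5,3)=5 f(5,5)=1
t=6: f(6,-2)=9 f(6,0)=19 f(6,2)=15 f(6,4)=6 f(6,6)=1
t=7: f(7,-1)=28 f(7,1)=34 f(7,3)=21 f(7,5)=7 f(7,7)=1
t=8: f(8,-2)=28 f(8,0)=62 f(8,2)=55 f(8,4)=28 f(8,6)=8 f(8,8)=1
t=9: f(9,-1)=90 f(9,1)=117 f(9,3)=83 f(9,5)=36 f(9,7)=9 f(9,9)=1
t=10: f(10,-2)=90 f(10,0)=207 f(10,2)=200 f(10,4)=119 f(10,6)=45 f(10,8)=10 f(10,10)=1
t=11: f(11,-1)=297 f(11,1)=407 f(11,3)=319 f(11,5)=164 f(11,7)=55 f(11,9)=11 f(11,11)=1
t=12: f(12,-2)=297 f(12,0)=704 f(12,2)=726 f(12,4)=483 f(12,6)=219 f(12,8)=66 f(12,10)=12 f(12,12)=1
Σ_s f(12,s) = 2508
P = 2508/4096 = 627/1024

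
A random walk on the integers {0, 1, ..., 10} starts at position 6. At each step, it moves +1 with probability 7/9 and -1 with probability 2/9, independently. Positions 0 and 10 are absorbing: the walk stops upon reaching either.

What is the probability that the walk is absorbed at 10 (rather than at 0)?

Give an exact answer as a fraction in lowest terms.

Answer: 6273813/6277205

Derivation:
Biased walk: p = 7/9, q = 2/9, r = q/p = 2/7
Gambler's ruin: P(hit 10 before 0 | start at 6) = (1 - r^a)/(1 - r^N)
r^6 = 64/117649; r^10 = 1024/282475249
P = (1 - 64/117649) / (1 - 1024/282475249) = 117585/117649 / 282474225/282475249 = 6273813/6277205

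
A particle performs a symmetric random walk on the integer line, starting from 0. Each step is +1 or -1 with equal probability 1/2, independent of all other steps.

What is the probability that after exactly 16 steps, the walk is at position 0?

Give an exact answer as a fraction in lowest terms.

To return to 0 after 16 steps: need exactly 8 steps of +1 and 8 of -1.
Favorable paths: C(16,8) = 12870
Total paths: 2^16 = 65536
P = 12870/65536 = 6435/32768

Answer: 6435/32768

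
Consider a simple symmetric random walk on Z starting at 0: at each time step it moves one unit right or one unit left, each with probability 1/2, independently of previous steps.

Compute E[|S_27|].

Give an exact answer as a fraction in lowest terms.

S_27 takes values m ≡ 1 (mod 2) with |m| ≤ 27; P(S_27=m) = C(27,(27+m)/2)/2^27.
Total paths: 2^27 = 134217728
Distribution: P(S=-27)=1/134217728, P(S=-25)=27/134217728, P(S=-23)=351/134217728, P(S=-21)=2925/134217728, P(S=-19)=17550/134217728, P(S=-17)=80730/134217728, P(S=-15)=296010/134217728, P(S=-13)=888030/134217728, P(S=-11)=2220075/134217728, P(S=-9)=4686825/134217728, P(S=-7)=8436285/134217728, P(S=-5)=13037895/134217728, P(S=-3)=17383860/134217728, P(S=-1)=20058300/134217728, P(S=1)=20058300/134217728, P(S=3)=17383860/134217728, P(S=5)=13037895/134217728, P(S=7)=8436285/134217728, P(S=9)=4686825/134217728, P(S=11)=2220075/134217728, P(S=13)=888030/134217728, P(S=15)=296010/134217728, P(S=17)=80730/134217728, P(S=19)=17550/134217728, P(S=21)=2925/134217728, P(S=23)=351/134217728, P(S=25)=27/134217728, P(S=27)=1/134217728
E[|S_27|] = Σ_m |m|·P(S_27=m) = 561632400/134217728 = 35102025/8388608

Answer: 35102025/8388608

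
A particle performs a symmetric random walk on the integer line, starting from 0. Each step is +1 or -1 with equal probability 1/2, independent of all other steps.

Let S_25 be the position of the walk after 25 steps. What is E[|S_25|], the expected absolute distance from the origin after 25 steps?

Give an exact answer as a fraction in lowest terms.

Answer: 16900975/4194304

Derivation:
S_25 takes values m ≡ 1 (mod 2) with |m| ≤ 25; P(S_25=m) = C(25,(25+m)/2)/2^25.
Total paths: 2^25 = 33554432
Distribution: P(S=-25)=1/33554432, P(S=-23)=25/33554432, P(S=-21)=300/33554432, P(S=-19)=2300/33554432, P(S=-17)=12650/33554432, P(S=-15)=53130/33554432, P(S=-13)=177100/33554432, P(S=-11)=480700/33554432, P(S=-9)=1081575/33554432, P(S=-7)=2042975/33554432, P(S=-5)=3268760/33554432, P(S=-3)=4457400/33554432, P(S=-1)=5200300/33554432, P(S=1)=5200300/33554432, P(S=3)=4457400/33554432, P(S=5)=3268760/33554432, P(S=7)=2042975/33554432, P(S=9)=1081575/33554432, P(S=11)=480700/33554432, P(S=13)=177100/33554432, P(S=15)=53130/33554432, P(S=17)=12650/33554432, P(S=19)=2300/33554432, P(S=21)=300/33554432, P(S=23)=25/33554432, P(S=25)=1/33554432
E[|S_25|] = Σ_m |m|·P(S_25=m) = 135207800/33554432 = 16900975/4194304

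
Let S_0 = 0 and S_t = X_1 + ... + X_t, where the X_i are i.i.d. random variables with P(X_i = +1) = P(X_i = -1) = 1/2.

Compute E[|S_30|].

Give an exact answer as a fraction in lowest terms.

Answer: 145422675/33554432

Derivation:
S_30 takes values m ≡ 0 (mod 2) with |m| ≤ 30; P(S_30=m) = C(30,(30+m)/2)/2^30.
Total paths: 2^30 = 1073741824
Distribution: P(S=-30)=1/1073741824, P(S=-28)=30/1073741824, P(S=-26)=435/1073741824, P(S=-24)=4060/1073741824, P(S=-22)=27405/1073741824, P(S=-20)=142506/1073741824, P(S=-18)=593775/1073741824, P(S=-16)=2035800/1073741824, P(S=-14)=5852925/1073741824, P(S=-12)=14307150/1073741824, P(S=-10)=30045015/1073741824, P(S=-8)=54627300/1073741824, P(S=-6)=86493225/1073741824, P(S=-4)=119759850/1073741824, P(S=-2)=145422675/1073741824, P(S=0)=155117520/1073741824, P(S=2)=145422675/1073741824, P(S=4)=119759850/1073741824, P(S=6)=86493225/1073741824, P(S=8)=54627300/1073741824, P(S=10)=30045015/1073741824, P(S=12)=14307150/1073741824, P(S=14)=5852925/1073741824, P(S=16)=2035800/1073741824, P(S=18)=593775/1073741824, P(S=20)=142506/1073741824, P(S=22)=27405/1073741824, P(S=24)=4060/1073741824, P(S=26)=435/1073741824, P(S=28)=30/1073741824, P(S=30)=1/1073741824
E[|S_30|] = Σ_m |m|·P(S_30=m) = 4653525600/1073741824 = 145422675/33554432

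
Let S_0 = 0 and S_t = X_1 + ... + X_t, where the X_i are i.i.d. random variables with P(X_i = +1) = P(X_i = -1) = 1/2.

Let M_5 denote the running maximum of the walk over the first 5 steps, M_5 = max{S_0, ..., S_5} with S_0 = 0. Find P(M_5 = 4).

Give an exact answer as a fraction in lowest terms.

Answer: 1/32

Derivation:
Let M_5 = max(S_0,...,S_5). Use the reflection principle: for j ≥ 1, #{paths with M_5 ≥ j} = #{S_5 ≥ j} + #{S_5 ≥ j+1}.
By reflection, #{M_5 ≥ 4} = #{S_5 ≥ 4} + #{S_5 ≥ 5} = 1 + 1 = 2.
#{M_5 ≥ 5} = #{S_5 ≥ 5} + #{S_5 ≥ 6} = 1 + 0 = 1.
#{M_5 = 4} = 2 - 1 = 1.
P(M_5 = 4) = 1/32 = 1/32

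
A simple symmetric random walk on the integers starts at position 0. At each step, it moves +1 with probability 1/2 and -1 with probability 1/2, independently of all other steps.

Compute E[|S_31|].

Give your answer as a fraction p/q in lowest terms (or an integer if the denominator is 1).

S_31 takes values m ≡ 1 (mod 2) with |m| ≤ 31; P(S_31=m) = C(31,(31+m)/2)/2^31.
Total paths: 2^31 = 2147483648
Distribution: P(S=-31)=1/2147483648, P(S=-29)=31/2147483648, P(S=-27)=465/2147483648, P(S=-25)=4495/2147483648, P(S=-23)=31465/2147483648, P(S=-21)=169911/2147483648, P(S=-19)=736281/2147483648, P(S=-17)=2629575/2147483648, P(S=-15)=7888725/2147483648, P(S=-13)=20160075/2147483648, P(S=-11)=44352165/2147483648, P(S=-9)=84672315/2147483648, P(S=-7)=141120525/2147483648, P(S=-5)=206253075/2147483648, P(S=-3)=265182525/2147483648, P(S=-1)=300540195/2147483648, P(S=1)=300540195/2147483648, P(S=3)=265182525/2147483648, P(S=5)=206253075/2147483648, P(S=7)=141120525/2147483648, P(S=9)=84672315/2147483648, P(S=11)=44352165/2147483648, P(S=13)=20160075/2147483648, P(S=15)=7888725/2147483648, P(S=17)=2629575/2147483648, P(S=19)=736281/2147483648, P(S=21)=169911/2147483648, P(S=23)=31465/2147483648, P(S=25)=4495/2147483648, P(S=27)=465/2147483648, P(S=29)=31/2147483648, P(S=31)=1/2147483648
E[|S_31|] = Σ_m |m|·P(S_31=m) = 9617286240/2147483648 = 300540195/67108864

Answer: 300540195/67108864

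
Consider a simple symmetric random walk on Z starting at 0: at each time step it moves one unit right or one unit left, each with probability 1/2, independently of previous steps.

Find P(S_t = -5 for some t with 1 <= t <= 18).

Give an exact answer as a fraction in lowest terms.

Count via complement. Let g(t,s) = #length-t paths at position s with S_1..S_t all ≠ -5.
g(t,s) = g(t-1,s-1) + g(t-1,s+1) for s ≠ -5; g(t,-5) = 0.
t=0: g(0,0)=1
t=1: g(1,-1)=1 g(1,1)=1
t=2: g(2,-2)=1 g(2,0)=2 g(2,2)=1
t=3: g(3,-3)=1 g(3,-1)=3 g(3,1)=3 g(3,3)=1
t=4: g(4,-4)=1 g(4,-2)=4 g(4,0)=6 g(4,2)=4 g(4,4)=1
t=5: g(5,-3)=5 g(5,-1)=10 g(5,1)=10 g(5,3)=5 g(5,5)=1
t=6: g(6,-4)=5 g(6,-2)=15 g(6,0)=20 g(6,2)=15 g(6,4)=6 g(6,6)=1
t=7: g(7,-3)=20 g(7,-1)=35 g(7,1)=35 g(7,3)=21 g(7,5)=7 g(7,7)=1
t=8: g(8,-4)=20 g(8,-2)=55 g(8,0)=70 g(8,2)=56 g(8,4)=28 g(8,6)=8 g(8,8)=1
t=9: g(9,-3)=75 g(9,-1)=125 g(9,1)=126 g(9,3)=84 g(9,5)=36 g(9,7)=9 g(9,9)=1
t=10: g(10,-4)=75 g(10,-2)=200 g(10,0)=251 g(10,2)=210 g(10,4)=120 g(10,6)=45 g(10,8)=10 g(10,10)=1
t=11: g(11,-3)=275 g(11,-1)=451 g(11,1)=461 g(11,3)=330 g(11,5)=165 g(11,7)=55 g(11,9)=11 g(11,11)=1
t=12: g(12,-4)=275 g(12,-2)=726 g(12,0)=912 g(12,2)=791 g(12,4)=495 g(12,6)=220 g(12,8)=66 g(12,10)=12 g(12,12)=1
t=13: g(13,-3)=1001 g(13,-1)=1638 g(13,1)=1703 g(13,3)=1286 g(13,5)=715 g(13,7)=286 g(13,9)=78 g(13,11)=13 g(13,13)=1
t=14: g(14,-4)=1001 g(14,-2)=2639 g(14,0)=3341 g(14,2)=2989 g(14,4)=2001 g(14,6)=1001 g(14,8)=364 g(14,10)=91 g(14,12)=14 g(14,14)=1
t=15: g(15,-3)=3640 g(15,-1)=5980 g(15,1)=6330 g(15,3)=4990 g(15,5)=3002 g(15,7)=1365 g(15,9)=455 g(15,11)=105 g(15,13)=15 g(15,15)=1
t=16: g(16,-4)=3640 g(16,-2)=9620 g(16,0)=12310 g(16,2)=11320 g(16,4)=7992 g(16,6)=4367 g(16,8)=1820 g(16,10)=560 g(16,12)=120 g(16,14)=16 g(16,16)=1
t=17: g(17,-3)=13260 g(17,-1)=21930 g(17,1)=23630 g(17,3)=19312 g(17,5)=12359 g(17,7)=6187 g(17,9)=2380 g(17,11)=680 g(17,13)=136 g(17,15)=17 g(17,17)=1
t=18: g(18,-4)=13260 g(18,-2)=35190 g(18,0)=45560 g(18,2)=42942 g(18,4)=31671 g(18,6)=18546 g(18,8)=8567 g(18,10)=3060 g(18,12)=816 g(18,14)=153 g(18,16)=18 g(18,18)=1
Paths never hitting -5: Σ_s g(18,s) = 199784
Paths hitting -5: 2^18 - 199784 = 62360
P = 62360/262144 = 7795/32768

Answer: 7795/32768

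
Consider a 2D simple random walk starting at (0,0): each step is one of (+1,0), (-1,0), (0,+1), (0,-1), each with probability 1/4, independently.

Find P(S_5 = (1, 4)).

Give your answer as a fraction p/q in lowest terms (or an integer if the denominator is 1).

Let h be the number of horizontal steps (so 5-h are vertical). To end at (1,4) need (h+1)/2 right-steps and ((5-h)+4)/2 up-steps.
Sum over h with 1 ≤ h ≤ 1, h ≡ 1 (mod 2), 5-h ≡ 0 (mod 2):
h=1: C(5,1)·C(1,1)·C(4,4) = 5·1·1 = 5
Total favorable: 5
Total paths: 4^5 = 1024
P = 5/1024 = 5/1024

Answer: 5/1024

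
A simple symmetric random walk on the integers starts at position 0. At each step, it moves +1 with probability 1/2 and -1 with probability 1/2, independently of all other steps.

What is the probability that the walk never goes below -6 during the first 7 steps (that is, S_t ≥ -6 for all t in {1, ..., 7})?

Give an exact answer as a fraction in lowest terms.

Let f(t,s) = #length-t paths at position s with S_1..S_t all ≥ -6.
f(t,s) = f(t-1,s-1) + f(t-1,s+1) for s ≥ -6; f(t,s) = 0 for s < -6.
t=0: f(0,0)=1
t=1: f(1,-1)=1 f(1,1)=1
t=2: f(2,-2)=1 f(2,0)=2 f(2,2)=1
t=3: f(3,-3)=1 f(3,-1)=3 f(3,1)=3 f(3,3)=1
t=4: f(4,-4)=1 f(4,-2)=4 f(4,0)=6 f(4,2)=4 f(4,4)=1
t=5: f(5,-5)=1 f(5,-3)=5 f(5,-1)=10 f(5,1)=10 f(5,3)=5 f(5,5)=1
t=6: f(6,-6)=1 f(6,-4)=6 f(6,-2)=15 f(6,0)=20 f(6,2)=15 f(6,4)=6 f(6,6)=1
t=7: f(7,-5)=7 f(7,-3)=21 f(7,-1)=35 f(7,1)=35 f(7,3)=21 f(7,5)=7 f(7,7)=1
Σ_s f(7,s) = 127
P = 127/128 = 127/128

Answer: 127/128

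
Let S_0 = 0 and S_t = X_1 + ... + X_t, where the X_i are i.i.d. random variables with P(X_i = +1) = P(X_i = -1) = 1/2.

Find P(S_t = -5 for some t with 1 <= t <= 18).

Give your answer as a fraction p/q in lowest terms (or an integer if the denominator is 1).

Answer: 7795/32768

Derivation:
Count via complement. Let g(t,s) = #length-t paths at position s with S_1..S_t all ≠ -5.
g(t,s) = g(t-1,s-1) + g(t-1,s+1) for s ≠ -5; g(t,-5) = 0.
t=0: g(0,0)=1
t=1: g(1,-1)=1 g(1,1)=1
t=2: g(2,-2)=1 g(2,0)=2 g(2,2)=1
t=3: g(3,-3)=1 g(3,-1)=3 g(3,1)=3 g(3,3)=1
t=4: g(4,-4)=1 g(4,-2)=4 g(4,0)=6 g(4,2)=4 g(4,4)=1
t=5: g(5,-3)=5 g(5,-1)=10 g(5,1)=10 g(5,3)=5 g(5,5)=1
t=6: g(6,-4)=5 g(6,-2)=15 g(6,0)=20 g(6,2)=15 g(6,4)=6 g(6,6)=1
t=7: g(7,-3)=20 g(7,-1)=35 g(7,1)=35 g(7,3)=21 g(7,5)=7 g(7,7)=1
t=8: g(8,-4)=20 g(8,-2)=55 g(8,0)=70 g(8,2)=56 g(8,4)=28 g(8,6)=8 g(8,8)=1
t=9: g(9,-3)=75 g(9,-1)=125 g(9,1)=126 g(9,3)=84 g(9,5)=36 g(9,7)=9 g(9,9)=1
t=10: g(10,-4)=75 g(10,-2)=200 g(10,0)=251 g(10,2)=210 g(10,4)=120 g(10,6)=45 g(10,8)=10 g(10,10)=1
t=11: g(11,-3)=275 g(11,-1)=451 g(11,1)=461 g(11,3)=330 g(11,5)=165 g(11,7)=55 g(11,9)=11 g(11,11)=1
t=12: g(12,-4)=275 g(12,-2)=726 g(12,0)=912 g(12,2)=791 g(12,4)=495 g(12,6)=220 g(12,8)=66 g(12,10)=12 g(12,12)=1
t=13: g(13,-3)=1001 g(13,-1)=1638 g(13,1)=1703 g(13,3)=1286 g(13,5)=715 g(13,7)=286 g(13,9)=78 g(13,11)=13 g(13,13)=1
t=14: g(14,-4)=1001 g(14,-2)=2639 g(14,0)=3341 g(14,2)=2989 g(14,4)=2001 g(14,6)=1001 g(14,8)=364 g(14,10)=91 g(14,12)=14 g(14,14)=1
t=15: g(15,-3)=3640 g(15,-1)=5980 g(15,1)=6330 g(15,3)=4990 g(15,5)=3002 g(15,7)=1365 g(15,9)=455 g(15,11)=105 g(15,13)=15 g(15,15)=1
t=16: g(16,-4)=3640 g(16,-2)=9620 g(16,0)=12310 g(16,2)=11320 g(16,4)=7992 g(16,6)=4367 g(16,8)=1820 g(16,10)=560 g(16,12)=120 g(16,14)=16 g(16,16)=1
t=17: g(17,-3)=13260 g(17,-1)=21930 g(17,1)=23630 g(17,3)=19312 g(17,5)=12359 g(17,7)=6187 g(17,9)=2380 g(17,11)=680 g(17,13)=136 g(17,15)=17 g(17,17)=1
t=18: g(18,-4)=13260 g(18,-2)=35190 g(18,0)=45560 g(18,2)=42942 g(18,4)=31671 g(18,6)=18546 g(18,8)=8567 g(18,10)=3060 g(18,12)=816 g(18,14)=153 g(18,16)=18 g(18,18)=1
Paths never hitting -5: Σ_s g(18,s) = 199784
Paths hitting -5: 2^18 - 199784 = 62360
P = 62360/262144 = 7795/32768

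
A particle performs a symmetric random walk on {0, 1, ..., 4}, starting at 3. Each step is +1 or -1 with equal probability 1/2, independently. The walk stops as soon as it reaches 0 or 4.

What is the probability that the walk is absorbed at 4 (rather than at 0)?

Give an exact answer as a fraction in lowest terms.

Symmetric walk (p = 1/2): the harmonic-function argument gives P(hit 4 before 0 | start at 3) = a/N.
P = 3/4 = 3/4

Answer: 3/4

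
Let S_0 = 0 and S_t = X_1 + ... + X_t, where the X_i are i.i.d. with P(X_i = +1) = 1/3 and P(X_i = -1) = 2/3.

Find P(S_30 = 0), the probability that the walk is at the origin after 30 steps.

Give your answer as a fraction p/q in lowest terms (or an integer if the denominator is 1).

Answer: 564765655040/22876792454961

Derivation:
To be at 0 after 30 steps: need exactly 15 steps of +1 and 15 of -1.
Number of such sequences: C(30,15) = 155117520
Each has probability (1/3)^15 · (2/3)^15 = 32768/205891132094649
P = 155117520 · 32768/205891132094649 = 564765655040/22876792454961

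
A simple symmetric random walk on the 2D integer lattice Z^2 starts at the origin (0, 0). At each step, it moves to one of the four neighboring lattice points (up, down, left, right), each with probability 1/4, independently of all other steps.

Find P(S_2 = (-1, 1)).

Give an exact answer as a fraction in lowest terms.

Let h be the number of horizontal steps (so 2-h are vertical). To end at (-1,1) need (h-1)/2 right-steps and ((2-h)+1)/2 up-steps.
Sum over h with 1 ≤ h ≤ 1, h ≡ 1 (mod 2), 2-h ≡ 1 (mod 2):
h=1: C(2,1)·C(1,0)·C(1,1) = 2·1·1 = 2
Total favorable: 2
Total paths: 4^2 = 16
P = 2/16 = 1/8

Answer: 1/8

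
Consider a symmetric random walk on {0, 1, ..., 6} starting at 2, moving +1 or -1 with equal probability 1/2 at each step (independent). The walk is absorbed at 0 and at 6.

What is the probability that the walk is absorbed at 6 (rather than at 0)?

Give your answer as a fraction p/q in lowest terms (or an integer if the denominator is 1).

Answer: 1/3

Derivation:
Symmetric walk (p = 1/2): the harmonic-function argument gives P(hit 6 before 0 | start at 2) = a/N.
P = 2/6 = 1/3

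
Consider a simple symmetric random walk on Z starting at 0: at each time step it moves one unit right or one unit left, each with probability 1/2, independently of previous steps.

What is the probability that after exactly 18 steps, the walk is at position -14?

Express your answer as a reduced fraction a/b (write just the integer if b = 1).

Answer: 153/262144

Derivation:
To reach position -14 after 18 steps: need 2 steps of +1 and 16 of -1.
Favorable paths: C(18,2) = 153
Total paths: 2^18 = 262144
P = 153/262144 = 153/262144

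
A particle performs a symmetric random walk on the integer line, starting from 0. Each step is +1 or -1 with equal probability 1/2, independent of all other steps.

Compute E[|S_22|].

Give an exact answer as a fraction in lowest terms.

S_22 takes values m ≡ 0 (mod 2) with |m| ≤ 22; P(S_22=m) = C(22,(22+m)/2)/2^22.
Total paths: 2^22 = 4194304
Distribution: P(S=-22)=1/4194304, P(S=-20)=22/4194304, P(S=-18)=231/4194304, P(S=-16)=1540/4194304, P(S=-14)=7315/4194304, P(S=-12)=26334/4194304, P(S=-10)=74613/4194304, P(S=-8)=170544/4194304, P(S=-6)=319770/4194304, P(S=-4)=497420/4194304, P(S=-2)=646646/4194304, P(S=0)=705432/4194304, P(S=2)=646646/4194304, P(S=4)=497420/4194304, P(S=6)=319770/4194304, P(S=8)=170544/4194304, P(S=10)=74613/4194304, P(S=12)=26334/4194304, P(S=14)=7315/4194304, P(S=16)=1540/4194304, P(S=18)=231/4194304, P(S=20)=22/4194304, P(S=22)=1/4194304
E[|S_22|] = Σ_m |m|·P(S_22=m) = 15519504/4194304 = 969969/262144

Answer: 969969/262144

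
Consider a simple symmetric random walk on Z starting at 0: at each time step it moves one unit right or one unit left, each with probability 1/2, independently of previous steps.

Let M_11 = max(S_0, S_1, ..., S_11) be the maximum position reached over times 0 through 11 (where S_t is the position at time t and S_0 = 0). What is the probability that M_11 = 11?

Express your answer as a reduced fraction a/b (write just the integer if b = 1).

Let M_11 = max(S_0,...,S_11). Use the reflection principle: for j ≥ 1, #{paths with M_11 ≥ j} = #{S_11 ≥ j} + #{S_11 ≥ j+1}.
By reflection, #{M_11 ≥ 11} = #{S_11 ≥ 11} + #{S_11 ≥ 12} = 1 + 0 = 1.
#{M_11 ≥ 12} = #{S_11 ≥ 12} + #{S_11 ≥ 13} = 0 + 0 = 0.
#{M_11 = 11} = 1 - 0 = 1.
P(M_11 = 11) = 1/2048 = 1/2048

Answer: 1/2048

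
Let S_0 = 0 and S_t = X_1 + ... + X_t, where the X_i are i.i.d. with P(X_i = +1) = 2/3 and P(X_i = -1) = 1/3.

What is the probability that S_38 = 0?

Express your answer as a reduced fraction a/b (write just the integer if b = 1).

To be at 0 after 38 steps: need exactly 19 steps of +1 and 19 of -1.
Number of such sequences: C(38,19) = 35345263800
Each has probability (2/3)^19 · (1/3)^19 = 524288/1350851717672992089
P = 35345263800 · 524288/1350851717672992089 = 6177032555724800/450283905890997363

Answer: 6177032555724800/450283905890997363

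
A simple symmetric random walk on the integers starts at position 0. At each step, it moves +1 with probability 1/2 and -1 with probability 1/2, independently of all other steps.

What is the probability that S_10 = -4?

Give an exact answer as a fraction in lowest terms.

To reach position -4 after 10 steps: need 3 steps of +1 and 7 of -1.
Favorable paths: C(10,3) = 120
Total paths: 2^10 = 1024
P = 120/1024 = 15/128

Answer: 15/128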